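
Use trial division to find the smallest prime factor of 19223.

47

19223 is odd.
Digit sum 17, not divisible by 3.
Ends in 3: not divisible by 5.
7: 19223 = 7·2746 + 1
11: 19223 = 11·1747 + 6
13: 19223 = 13·1478 + 9
17: 19223 = 17·1130 + 13
19: 19223 = 19·1011 + 14
23: 19223 = 23·835 + 18
29: 19223 = 29·662 + 25
31: 19223 = 31·620 + 3
37: 19223 = 37·519 + 20
41: 19223 = 41·468 + 35
43: 19223 = 43·447 + 2
47: 19223 = 47·409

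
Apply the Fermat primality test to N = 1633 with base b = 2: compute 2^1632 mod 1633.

476

2^1 ≡ 2 (mod 1633)
2^2 ≡ 2^2 = 4 ≡ 4 (mod 1633)
2^4 ≡ 4^2 = 16 ≡ 16 (mod 1633)
2^8 ≡ 16^2 = 256 ≡ 256 (mod 1633)
2^16 ≡ 256^2 = 65536 ≡ 216 (mod 1633)
2^32 ≡ 216^2 = 46656 ≡ 932 (mod 1633)
2^64 ≡ 932^2 = 868624 ≡ 1501 (mod 1633)
2^128 ≡ 1501^2 = 2253001 ≡ 1094 (mod 1633)
2^256 ≡ 1094^2 = 1196836 ≡ 1480 (mod 1633)
2^512 ≡ 1480^2 = 2190400 ≡ 547 (mod 1633)
2^1024 ≡ 547^2 = 299209 ≡ 370 (mod 1633)
1632 = 1024 + 512 + 64 + 32 in binary powers of 2.
So 2^1632 ≡ 370 · 547 · 1501 · 932 ≡ 476 (mod 1633).
Since 476 ≠ 1, base 2 is a Fermat witness: 1633 is composite.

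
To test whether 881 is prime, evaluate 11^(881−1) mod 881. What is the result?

1

11^1 ≡ 11 (mod 881)
11^2 ≡ 11^2 = 121 ≡ 121 (mod 881)
11^4 ≡ 121^2 = 14641 ≡ 545 (mod 881)
11^8 ≡ 545^2 = 297025 ≡ 128 (mod 881)
11^16 ≡ 128^2 = 16384 ≡ 526 (mod 881)
11^32 ≡ 526^2 = 276676 ≡ 42 (mod 881)
11^64 ≡ 42^2 = 1764 ≡ 2 (mod 881)
11^128 ≡ 2^2 = 4 ≡ 4 (mod 881)
11^256 ≡ 4^2 = 16 ≡ 16 (mod 881)
11^512 ≡ 16^2 = 256 ≡ 256 (mod 881)
880 = 512 + 256 + 64 + 32 + 16 in binary powers of 2.
So 11^880 ≡ 256 · 16 · 2 · 42 · 526 ≡ 1 (mod 881).
Since the result is 1, base 11 gives no evidence that 881 is composite.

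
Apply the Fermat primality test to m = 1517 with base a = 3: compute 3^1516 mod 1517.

81

3^1 ≡ 3 (mod 1517)
3^2 ≡ 3^2 = 9 ≡ 9 (mod 1517)
3^4 ≡ 9^2 = 81 ≡ 81 (mod 1517)
3^8 ≡ 81^2 = 6561 ≡ 493 (mod 1517)
3^16 ≡ 493^2 = 243049 ≡ 329 (mod 1517)
3^32 ≡ 329^2 = 108241 ≡ 534 (mod 1517)
3^64 ≡ 534^2 = 285156 ≡ 1477 (mod 1517)
3^128 ≡ 1477^2 = 2181529 ≡ 83 (mod 1517)
3^256 ≡ 83^2 = 6889 ≡ 821 (mod 1517)
3^512 ≡ 821^2 = 674041 ≡ 493 (mod 1517)
3^1024 ≡ 493^2 = 243049 ≡ 329 (mod 1517)
1516 = 1024 + 256 + 128 + 64 + 32 + 8 + 4 in binary powers of 2.
So 3^1516 ≡ 329 · 821 · 83 · 1477 · 534 · 493 · 81 ≡ 81 (mod 1517).
Since 81 ≠ 1, base 3 is a Fermat witness: 1517 is composite.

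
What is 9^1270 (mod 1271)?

9^1 ≡ 9 (mod 1271)
9^2 ≡ 9^2 = 81 ≡ 81 (mod 1271)
9^4 ≡ 81^2 = 6561 ≡ 206 (mod 1271)
9^8 ≡ 206^2 = 42436 ≡ 493 (mod 1271)
9^16 ≡ 493^2 = 243049 ≡ 288 (mod 1271)
9^32 ≡ 288^2 = 82944 ≡ 329 (mod 1271)
9^64 ≡ 329^2 = 108241 ≡ 206 (mod 1271)
9^128 ≡ 206^2 = 42436 ≡ 493 (mod 1271)
9^256 ≡ 493^2 = 243049 ≡ 288 (mod 1271)
9^512 ≡ 288^2 = 82944 ≡ 329 (mod 1271)
9^1024 ≡ 329^2 = 108241 ≡ 206 (mod 1271)
1270 = 1024 + 128 + 64 + 32 + 16 + 4 + 2 in binary powers of 2.
So 9^1270 ≡ 206 · 493 · 206 · 329 · 288 · 206 · 81 ≡ 532 (mod 1271).
Since 532 ≠ 1, base 9 is a Fermat witness: 1271 is composite.

532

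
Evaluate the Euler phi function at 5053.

Factor: 5053 = 31 · 163.
φ(5053) = (31−1) · (163−1) = 30 · 162 = 4860.

4860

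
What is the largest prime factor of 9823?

47

9823 = 11 · 893
893 = 19 · 47
47 is prime.
So 9823 = 11 · 19 · 47; the largest prime factor is 47.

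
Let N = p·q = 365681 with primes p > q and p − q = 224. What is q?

Since p = q + 224, we have 365681 = q(q + 224), so q² + 224q − 365681 = 0.
Discriminant: 224² + 4·365681 = 50176 + 1462724 = 1512900; √1512900 = 1230.
q = (−224 + 1230)/2 = 503, and p = q + 224 = 727.
Check: 503 · 727 = 365681.

503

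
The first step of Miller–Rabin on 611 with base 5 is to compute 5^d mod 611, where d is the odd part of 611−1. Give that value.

590

611 − 1 = 610 = 2^1 · 305, so d = 305.
5^1 ≡ 5 (mod 611)
5^2 ≡ 5^2 = 25 ≡ 25 (mod 611)
5^4 ≡ 25^2 = 625 ≡ 14 (mod 611)
5^8 ≡ 14^2 = 196 ≡ 196 (mod 611)
5^16 ≡ 196^2 = 38416 ≡ 534 (mod 611)
5^32 ≡ 534^2 = 285156 ≡ 430 (mod 611)
5^64 ≡ 430^2 = 184900 ≡ 378 (mod 611)
5^128 ≡ 378^2 = 142884 ≡ 521 (mod 611)
5^256 ≡ 521^2 = 271441 ≡ 157 (mod 611)
305 = 256 + 32 + 16 + 1 in binary powers of 2.
So 5^305 ≡ 157 · 430 · 534 · 5 ≡ 590 (mod 611).
Squaring chain: 590; never reaches −1, so base 5 is a Miller–Rabin witness that 611 is composite.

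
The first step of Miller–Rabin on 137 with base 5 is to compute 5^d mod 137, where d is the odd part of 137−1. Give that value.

137 − 1 = 136 = 2^3 · 17, so d = 17.
5^1 ≡ 5 (mod 137)
5^2 ≡ 5^2 = 25 ≡ 25 (mod 137)
5^4 ≡ 25^2 = 625 ≡ 77 (mod 137)
5^8 ≡ 77^2 = 5929 ≡ 38 (mod 137)
5^16 ≡ 38^2 = 1444 ≡ 74 (mod 137)
17 = 16 + 1 in binary powers of 2.
So 5^17 ≡ 74 · 5 ≡ 96 (mod 137).
Squaring chain: 96 → 37 → 136; reaches −1, so base 5 does not prove 137 composite.

96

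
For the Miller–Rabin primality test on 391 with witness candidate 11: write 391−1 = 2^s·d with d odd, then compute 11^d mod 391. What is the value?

391 − 1 = 390 = 2^1 · 195, so d = 195.
11^1 ≡ 11 (mod 391)
11^2 ≡ 11^2 = 121 ≡ 121 (mod 391)
11^4 ≡ 121^2 = 14641 ≡ 174 (mod 391)
11^8 ≡ 174^2 = 30276 ≡ 169 (mod 391)
11^16 ≡ 169^2 = 28561 ≡ 18 (mod 391)
11^32 ≡ 18^2 = 324 ≡ 324 (mod 391)
11^64 ≡ 324^2 = 104976 ≡ 188 (mod 391)
11^128 ≡ 188^2 = 35344 ≡ 154 (mod 391)
195 = 128 + 64 + 2 + 1 in binary powers of 2.
So 11^195 ≡ 154 · 188 · 121 · 11 ≡ 107 (mod 391).
Squaring chain: 107; never reaches −1, so base 11 is a Miller–Rabin witness that 391 is composite.

107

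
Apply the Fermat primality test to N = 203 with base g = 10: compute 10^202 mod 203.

109

10^1 ≡ 10 (mod 203)
10^2 ≡ 10^2 = 100 ≡ 100 (mod 203)
10^4 ≡ 100^2 = 10000 ≡ 53 (mod 203)
10^8 ≡ 53^2 = 2809 ≡ 170 (mod 203)
10^16 ≡ 170^2 = 28900 ≡ 74 (mod 203)
10^32 ≡ 74^2 = 5476 ≡ 198 (mod 203)
10^64 ≡ 198^2 = 39204 ≡ 25 (mod 203)
10^128 ≡ 25^2 = 625 ≡ 16 (mod 203)
202 = 128 + 64 + 8 + 2 in binary powers of 2.
So 10^202 ≡ 16 · 25 · 170 · 100 ≡ 109 (mod 203).
Since 109 ≠ 1, base 10 is a Fermat witness: 203 is composite.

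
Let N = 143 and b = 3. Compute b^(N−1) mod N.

42

3^1 ≡ 3 (mod 143)
3^2 ≡ 3^2 = 9 ≡ 9 (mod 143)
3^4 ≡ 9^2 = 81 ≡ 81 (mod 143)
3^8 ≡ 81^2 = 6561 ≡ 126 (mod 143)
3^16 ≡ 126^2 = 15876 ≡ 3 (mod 143)
3^32 ≡ 3^2 = 9 ≡ 9 (mod 143)
3^64 ≡ 9^2 = 81 ≡ 81 (mod 143)
3^128 ≡ 81^2 = 6561 ≡ 126 (mod 143)
142 = 128 + 8 + 4 + 2 in binary powers of 2.
So 3^142 ≡ 126 · 126 · 81 · 9 ≡ 42 (mod 143).
Since 42 ≠ 1, base 3 is a Fermat witness: 143 is composite.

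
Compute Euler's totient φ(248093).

Factor: 248093 = 31 · 53 · 151.
φ(248093) = (31−1) · (53−1) · (151−1) = 30 · 52 · 150 = 234000.

234000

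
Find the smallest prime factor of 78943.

89

78943 is odd.
Digit sum 31, not divisible by 3.
Ends in 3: not divisible by 5.
7: 78943 = 7·11277 + 4
11: 78943 = 11·7176 + 7
13: 78943 = 13·6072 + 7
17: 78943 = 17·4643 + 12
19: 78943 = 19·4154 + 17
23: 78943 = 23·3432 + 7
29: 78943 = 29·2722 + 5
31: 78943 = 31·2546 + 17
37: 78943 = 37·2133 + 22
41: 78943 = 41·1925 + 18
43: 78943 = 43·1835 + 38
47: 78943 = 47·1679 + 30
53: 78943 = 53·1489 + 26
59: 78943 = 59·1338 + 1
61: 78943 = 61·1294 + 9
67: 78943 = 67·1178 + 17
71: 78943 = 71·1111 + 62
73: 78943 = 73·1081 + 30
79: 78943 = 79·999 + 22
83: 78943 = 83·951 + 10
89: 78943 = 89·887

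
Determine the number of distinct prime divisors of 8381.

2

8381 = 17^2 · 29
8381 = 17^2 · 29, which has 2 distinct prime factors.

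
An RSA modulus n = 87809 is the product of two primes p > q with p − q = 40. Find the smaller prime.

277

Since p = q + 40, we have 87809 = q(q + 40), so q² + 40q − 87809 = 0.
Discriminant: 40² + 4·87809 = 1600 + 351236 = 352836; √352836 = 594.
q = (−40 + 594)/2 = 277, and p = q + 40 = 317.
Check: 277 · 317 = 87809.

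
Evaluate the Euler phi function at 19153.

Factor: 19153 = 107 · 179.
φ(19153) = (107−1) · (179−1) = 106 · 178 = 18868.

18868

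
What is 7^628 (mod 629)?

7^1 ≡ 7 (mod 629)
7^2 ≡ 7^2 = 49 ≡ 49 (mod 629)
7^4 ≡ 49^2 = 2401 ≡ 514 (mod 629)
7^8 ≡ 514^2 = 264196 ≡ 16 (mod 629)
7^16 ≡ 16^2 = 256 ≡ 256 (mod 629)
7^32 ≡ 256^2 = 65536 ≡ 120 (mod 629)
7^64 ≡ 120^2 = 14400 ≡ 562 (mod 629)
7^128 ≡ 562^2 = 315844 ≡ 86 (mod 629)
7^256 ≡ 86^2 = 7396 ≡ 477 (mod 629)
7^512 ≡ 477^2 = 227529 ≡ 460 (mod 629)
628 = 512 + 64 + 32 + 16 + 4 in binary powers of 2.
So 7^628 ≡ 460 · 562 · 120 · 256 · 514 ≡ 293 (mod 629).
Since 293 ≠ 1, base 7 is a Fermat witness: 629 is composite.

293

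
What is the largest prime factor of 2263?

2263 = 31 · 73
73 is prime.
So 2263 = 31 · 73; the largest prime factor is 73.

73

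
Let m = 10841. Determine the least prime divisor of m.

37

10841 is odd.
Digit sum 14, not divisible by 3.
Ends in 1: not divisible by 5.
7: 10841 = 7·1548 + 5
11: 10841 = 11·985 + 6
13: 10841 = 13·833 + 12
17: 10841 = 17·637 + 12
19: 10841 = 19·570 + 11
23: 10841 = 23·471 + 8
29: 10841 = 29·373 + 24
31: 10841 = 31·349 + 22
37: 10841 = 37·293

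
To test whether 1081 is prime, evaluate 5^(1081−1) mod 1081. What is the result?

5^1 ≡ 5 (mod 1081)
5^2 ≡ 5^2 = 25 ≡ 25 (mod 1081)
5^4 ≡ 25^2 = 625 ≡ 625 (mod 1081)
5^8 ≡ 625^2 = 390625 ≡ 384 (mod 1081)
5^16 ≡ 384^2 = 147456 ≡ 440 (mod 1081)
5^32 ≡ 440^2 = 193600 ≡ 101 (mod 1081)
5^64 ≡ 101^2 = 10201 ≡ 472 (mod 1081)
5^128 ≡ 472^2 = 222784 ≡ 98 (mod 1081)
5^256 ≡ 98^2 = 9604 ≡ 956 (mod 1081)
5^512 ≡ 956^2 = 913936 ≡ 491 (mod 1081)
5^1024 ≡ 491^2 = 241081 ≡ 18 (mod 1081)
1080 = 1024 + 32 + 16 + 8 in binary powers of 2.
So 5^1080 ≡ 18 · 101 · 440 · 384 ≡ 968 (mod 1081).
Since 968 ≠ 1, base 5 is a Fermat witness: 1081 is composite.

968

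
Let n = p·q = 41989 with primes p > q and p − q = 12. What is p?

211

Since p = q + 12, we have 41989 = q(q + 12), so q² + 12q − 41989 = 0.
Discriminant: 12² + 4·41989 = 144 + 167956 = 168100; √168100 = 410.
q = (−12 + 410)/2 = 199, and p = q + 12 = 211.
Check: 199 · 211 = 41989.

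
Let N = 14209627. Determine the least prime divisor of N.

14209627 is odd.
Digit sum 31, not divisible by 3.
Ends in 7: not divisible by 5.
7: 14209627 = 7·2029946 + 5
11: 14209627 = 11·1291784 + 3
13: 14209627 = 13·1093048 + 3
17: 14209627 = 17·835860 + 7
19: 14209627 = 19·747875 + 2
23: 14209627 = 23·617809 + 20
29: 14209627 = 29·489987 + 4
31: 14209627 = 31·458375 + 2
37: 14209627 = 37·384043 + 36
41: 14209627 = 41·346576 + 11
43: 14209627 = 43·330456 + 19
47: 14209627 = 47·302332 + 23
53: 14209627 = 53·268106 + 9
59: 14209627 = 59·240841 + 8
61: 14209627 = 61·232944 + 43
67: 14209627 = 67·212083 + 66
71: 14209627 = 71·200135 + 42
73: 14209627 = 73·194652 + 31
79: 14209627 = 79·179868 + 55
83: 14209627 = 83·171200 + 27
89: 14209627 = 89·159658 + 65
97: 14209627 = 97·146491

97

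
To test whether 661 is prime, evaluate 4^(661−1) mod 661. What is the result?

1

4^1 ≡ 4 (mod 661)
4^2 ≡ 4^2 = 16 ≡ 16 (mod 661)
4^4 ≡ 16^2 = 256 ≡ 256 (mod 661)
4^8 ≡ 256^2 = 65536 ≡ 97 (mod 661)
4^16 ≡ 97^2 = 9409 ≡ 155 (mod 661)
4^32 ≡ 155^2 = 24025 ≡ 229 (mod 661)
4^64 ≡ 229^2 = 52441 ≡ 222 (mod 661)
4^128 ≡ 222^2 = 49284 ≡ 370 (mod 661)
4^256 ≡ 370^2 = 136900 ≡ 73 (mod 661)
4^512 ≡ 73^2 = 5329 ≡ 41 (mod 661)
660 = 512 + 128 + 16 + 4 in binary powers of 2.
So 4^660 ≡ 41 · 370 · 155 · 256 ≡ 1 (mod 661).
Since the result is 1, base 4 gives no evidence that 661 is composite.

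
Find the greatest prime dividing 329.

329 = 7 · 47
47 is prime.
So 329 = 7 · 47; the largest prime factor is 47.

47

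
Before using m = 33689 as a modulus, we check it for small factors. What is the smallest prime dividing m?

59

33689 is odd.
Digit sum 29, not divisible by 3.
Ends in 9: not divisible by 5.
7: 33689 = 7·4812 + 5
11: 33689 = 11·3062 + 7
13: 33689 = 13·2591 + 6
17: 33689 = 17·1981 + 12
19: 33689 = 19·1773 + 2
23: 33689 = 23·1464 + 17
29: 33689 = 29·1161 + 20
31: 33689 = 31·1086 + 23
37: 33689 = 37·910 + 19
41: 33689 = 41·821 + 28
43: 33689 = 43·783 + 20
47: 33689 = 47·716 + 37
53: 33689 = 53·635 + 34
59: 33689 = 59·571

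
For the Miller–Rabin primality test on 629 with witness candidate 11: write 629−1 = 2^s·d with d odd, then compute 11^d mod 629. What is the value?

629 − 1 = 628 = 2^2 · 157, so d = 157.
11^1 ≡ 11 (mod 629)
11^2 ≡ 11^2 = 121 ≡ 121 (mod 629)
11^4 ≡ 121^2 = 14641 ≡ 174 (mod 629)
11^8 ≡ 174^2 = 30276 ≡ 84 (mod 629)
11^16 ≡ 84^2 = 7056 ≡ 137 (mod 629)
11^32 ≡ 137^2 = 18769 ≡ 528 (mod 629)
11^64 ≡ 528^2 = 278784 ≡ 137 (mod 629)
11^128 ≡ 137^2 = 18769 ≡ 528 (mod 629)
157 = 128 + 16 + 8 + 4 + 1 in binary powers of 2.
So 11^157 ≡ 528 · 137 · 84 · 174 · 11 ≡ 381 (mod 629).
Squaring chain: 381 → 491; never reaches −1, so base 11 is a Miller–Rabin witness that 629 is composite.

381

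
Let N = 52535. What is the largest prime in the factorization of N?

79

52535 = 5 · 10507
10507 = 7 · 1501
1501 = 19 · 79
79 is prime.
So 52535 = 5 · 7 · 19 · 79; the largest prime factor is 79.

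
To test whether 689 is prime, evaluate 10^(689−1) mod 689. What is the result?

16

10^1 ≡ 10 (mod 689)
10^2 ≡ 10^2 = 100 ≡ 100 (mod 689)
10^4 ≡ 100^2 = 10000 ≡ 354 (mod 689)
10^8 ≡ 354^2 = 125316 ≡ 607 (mod 689)
10^16 ≡ 607^2 = 368449 ≡ 523 (mod 689)
10^32 ≡ 523^2 = 273529 ≡ 685 (mod 689)
10^64 ≡ 685^2 = 469225 ≡ 16 (mod 689)
10^128 ≡ 16^2 = 256 ≡ 256 (mod 689)
10^256 ≡ 256^2 = 65536 ≡ 81 (mod 689)
10^512 ≡ 81^2 = 6561 ≡ 360 (mod 689)
688 = 512 + 128 + 32 + 16 in binary powers of 2.
So 10^688 ≡ 360 · 256 · 685 · 523 ≡ 16 (mod 689).
Since 16 ≠ 1, base 10 is a Fermat witness: 689 is composite.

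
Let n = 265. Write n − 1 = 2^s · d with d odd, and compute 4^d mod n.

219

265 − 1 = 264 = 2^3 · 33, so d = 33.
4^1 ≡ 4 (mod 265)
4^2 ≡ 4^2 = 16 ≡ 16 (mod 265)
4^4 ≡ 16^2 = 256 ≡ 256 (mod 265)
4^8 ≡ 256^2 = 65536 ≡ 81 (mod 265)
4^16 ≡ 81^2 = 6561 ≡ 201 (mod 265)
4^32 ≡ 201^2 = 40401 ≡ 121 (mod 265)
33 = 32 + 1 in binary powers of 2.
So 4^33 ≡ 121 · 4 ≡ 219 (mod 265).
Squaring chain: 219 → 261 → 16; never reaches −1, so base 4 is a Miller–Rabin witness that 265 is composite.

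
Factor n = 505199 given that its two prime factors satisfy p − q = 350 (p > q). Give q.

557

Since p = q + 350, we have 505199 = q(q + 350), so q² + 350q − 505199 = 0.
Discriminant: 350² + 4·505199 = 122500 + 2020796 = 2143296; √2143296 = 1464.
q = (−350 + 1464)/2 = 557, and p = q + 350 = 907.
Check: 557 · 907 = 505199.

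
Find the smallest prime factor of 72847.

72847 is odd.
Digit sum 28, not divisible by 3.
Ends in 7: not divisible by 5.
7: 72847 = 7·10406 + 5
11: 72847 = 11·6622 + 5
13: 72847 = 13·5603 + 8
17: 72847 = 17·4285 + 2
19: 72847 = 19·3834 + 1
23: 72847 = 23·3167 + 6
29: 72847 = 29·2511 + 28
31: 72847 = 31·2349 + 28
37: 72847 = 37·1968 + 31
41: 72847 = 41·1776 + 31
43: 72847 = 43·1694 + 5
47: 72847 = 47·1549 + 44
53: 72847 = 53·1374 + 25
59: 72847 = 59·1234 + 41
61: 72847 = 61·1194 + 13
67: 72847 = 67·1087 + 18
71: 72847 = 71·1026 + 1
73: 72847 = 73·997 + 66
79: 72847 = 79·922 + 9
83: 72847 = 83·877 + 56
89: 72847 = 89·818 + 45
97: 72847 = 97·751

97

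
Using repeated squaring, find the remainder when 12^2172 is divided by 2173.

148

12^1 ≡ 12 (mod 2173)
12^2 ≡ 12^2 = 144 ≡ 144 (mod 2173)
12^4 ≡ 144^2 = 20736 ≡ 1179 (mod 2173)
12^8 ≡ 1179^2 = 1390041 ≡ 1494 (mod 2173)
12^16 ≡ 1494^2 = 2232036 ≡ 365 (mod 2173)
12^32 ≡ 365^2 = 133225 ≡ 672 (mod 2173)
12^64 ≡ 672^2 = 451584 ≡ 1773 (mod 2173)
12^128 ≡ 1773^2 = 3143529 ≡ 1371 (mod 2173)
12^256 ≡ 1371^2 = 1879641 ≡ 2169 (mod 2173)
12^512 ≡ 2169^2 = 4704561 ≡ 16 (mod 2173)
12^1024 ≡ 16^2 = 256 ≡ 256 (mod 2173)
12^2048 ≡ 256^2 = 65536 ≡ 346 (mod 2173)
2172 = 2048 + 64 + 32 + 16 + 8 + 4 in binary powers of 2.
So 12^2172 ≡ 346 · 1773 · 672 · 365 · 1494 · 1179 ≡ 148 (mod 2173).
Since 148 ≠ 1, base 12 is a Fermat witness: 2173 is composite.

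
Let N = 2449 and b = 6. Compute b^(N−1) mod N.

6^1 ≡ 6 (mod 2449)
6^2 ≡ 6^2 = 36 ≡ 36 (mod 2449)
6^4 ≡ 36^2 = 1296 ≡ 1296 (mod 2449)
6^8 ≡ 1296^2 = 1679616 ≡ 2051 (mod 2449)
6^16 ≡ 2051^2 = 4206601 ≡ 1668 (mod 2449)
6^32 ≡ 1668^2 = 2782224 ≡ 160 (mod 2449)
6^64 ≡ 160^2 = 25600 ≡ 1110 (mod 2449)
6^128 ≡ 1110^2 = 1232100 ≡ 253 (mod 2449)
6^256 ≡ 253^2 = 64009 ≡ 335 (mod 2449)
6^512 ≡ 335^2 = 112225 ≡ 2020 (mod 2449)
6^1024 ≡ 2020^2 = 4080400 ≡ 366 (mod 2449)
6^2048 ≡ 366^2 = 133956 ≡ 1710 (mod 2449)
2448 = 2048 + 256 + 128 + 16 in binary powers of 2.
So 6^2448 ≡ 1710 · 335 · 253 · 1668 ≡ 1365 (mod 2449).
Since 1365 ≠ 1, base 6 is a Fermat witness: 2449 is composite.

1365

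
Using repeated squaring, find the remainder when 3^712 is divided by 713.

3^1 ≡ 3 (mod 713)
3^2 ≡ 3^2 = 9 ≡ 9 (mod 713)
3^4 ≡ 9^2 = 81 ≡ 81 (mod 713)
3^8 ≡ 81^2 = 6561 ≡ 144 (mod 713)
3^16 ≡ 144^2 = 20736 ≡ 59 (mod 713)
3^32 ≡ 59^2 = 3481 ≡ 629 (mod 713)
3^64 ≡ 629^2 = 395641 ≡ 639 (mod 713)
3^128 ≡ 639^2 = 408321 ≡ 485 (mod 713)
3^256 ≡ 485^2 = 235225 ≡ 648 (mod 713)
3^512 ≡ 648^2 = 419904 ≡ 660 (mod 713)
712 = 512 + 128 + 64 + 8 in binary powers of 2.
So 3^712 ≡ 660 · 485 · 639 · 144 ≡ 696 (mod 713).
Since 696 ≠ 1, base 3 is a Fermat witness: 713 is composite.

696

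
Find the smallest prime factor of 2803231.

37

2803231 is odd.
Digit sum 19, not divisible by 3.
Ends in 1: not divisible by 5.
7: 2803231 = 7·400461 + 4
11: 2803231 = 11·254839 + 2
13: 2803231 = 13·215633 + 2
17: 2803231 = 17·164895 + 16
19: 2803231 = 19·147538 + 9
23: 2803231 = 23·121879 + 14
29: 2803231 = 29·96663 + 4
31: 2803231 = 31·90426 + 25
37: 2803231 = 37·75763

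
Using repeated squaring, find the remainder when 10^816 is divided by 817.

391

10^1 ≡ 10 (mod 817)
10^2 ≡ 10^2 = 100 ≡ 100 (mod 817)
10^4 ≡ 100^2 = 10000 ≡ 196 (mod 817)
10^8 ≡ 196^2 = 38416 ≡ 17 (mod 817)
10^16 ≡ 17^2 = 289 ≡ 289 (mod 817)
10^32 ≡ 289^2 = 83521 ≡ 187 (mod 817)
10^64 ≡ 187^2 = 34969 ≡ 655 (mod 817)
10^128 ≡ 655^2 = 429025 ≡ 100 (mod 817)
10^256 ≡ 100^2 = 10000 ≡ 196 (mod 817)
10^512 ≡ 196^2 = 38416 ≡ 17 (mod 817)
816 = 512 + 256 + 32 + 16 in binary powers of 2.
So 10^816 ≡ 17 · 196 · 187 · 289 ≡ 391 (mod 817).
Since 391 ≠ 1, base 10 is a Fermat witness: 817 is composite.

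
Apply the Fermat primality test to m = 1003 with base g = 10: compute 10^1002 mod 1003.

461

10^1 ≡ 10 (mod 1003)
10^2 ≡ 10^2 = 100 ≡ 100 (mod 1003)
10^4 ≡ 100^2 = 10000 ≡ 973 (mod 1003)
10^8 ≡ 973^2 = 946729 ≡ 900 (mod 1003)
10^16 ≡ 900^2 = 810000 ≡ 579 (mod 1003)
10^32 ≡ 579^2 = 335241 ≡ 239 (mod 1003)
10^64 ≡ 239^2 = 57121 ≡ 953 (mod 1003)
10^128 ≡ 953^2 = 908209 ≡ 494 (mod 1003)
10^256 ≡ 494^2 = 244036 ≡ 307 (mod 1003)
10^512 ≡ 307^2 = 94249 ≡ 970 (mod 1003)
1002 = 512 + 256 + 128 + 64 + 32 + 8 + 2 in binary powers of 2.
So 10^1002 ≡ 970 · 307 · 494 · 953 · 239 · 900 · 100 ≡ 461 (mod 1003).
Since 461 ≠ 1, base 10 is a Fermat witness: 1003 is composite.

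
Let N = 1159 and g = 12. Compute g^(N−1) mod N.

12^1 ≡ 12 (mod 1159)
12^2 ≡ 12^2 = 144 ≡ 144 (mod 1159)
12^4 ≡ 144^2 = 20736 ≡ 1033 (mod 1159)
12^8 ≡ 1033^2 = 1067089 ≡ 809 (mod 1159)
12^16 ≡ 809^2 = 654481 ≡ 805 (mod 1159)
12^32 ≡ 805^2 = 648025 ≡ 144 (mod 1159)
12^64 ≡ 144^2 = 20736 ≡ 1033 (mod 1159)
12^128 ≡ 1033^2 = 1067089 ≡ 809 (mod 1159)
12^256 ≡ 809^2 = 654481 ≡ 805 (mod 1159)
12^512 ≡ 805^2 = 648025 ≡ 144 (mod 1159)
12^1024 ≡ 144^2 = 20736 ≡ 1033 (mod 1159)
1158 = 1024 + 128 + 4 + 2 in binary powers of 2.
So 12^1158 ≡ 1033 · 809 · 1033 · 144 ≡ 20 (mod 1159).
Since 20 ≠ 1, base 12 is a Fermat witness: 1159 is composite.

20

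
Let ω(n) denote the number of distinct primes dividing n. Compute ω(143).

2

143 = 11 · 13
143 = 11 · 13, which has 2 distinct prime factors.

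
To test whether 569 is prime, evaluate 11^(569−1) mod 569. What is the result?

1

11^1 ≡ 11 (mod 569)
11^2 ≡ 11^2 = 121 ≡ 121 (mod 569)
11^4 ≡ 121^2 = 14641 ≡ 416 (mod 569)
11^8 ≡ 416^2 = 173056 ≡ 80 (mod 569)
11^16 ≡ 80^2 = 6400 ≡ 141 (mod 569)
11^32 ≡ 141^2 = 19881 ≡ 535 (mod 569)
11^64 ≡ 535^2 = 286225 ≡ 18 (mod 569)
11^128 ≡ 18^2 = 324 ≡ 324 (mod 569)
11^256 ≡ 324^2 = 104976 ≡ 280 (mod 569)
11^512 ≡ 280^2 = 78400 ≡ 447 (mod 569)
568 = 512 + 32 + 16 + 8 in binary powers of 2.
So 11^568 ≡ 447 · 535 · 141 · 80 ≡ 1 (mod 569).
Since the result is 1, base 11 gives no evidence that 569 is composite.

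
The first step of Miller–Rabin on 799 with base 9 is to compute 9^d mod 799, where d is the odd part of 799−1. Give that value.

784

799 − 1 = 798 = 2^1 · 399, so d = 399.
9^1 ≡ 9 (mod 799)
9^2 ≡ 9^2 = 81 ≡ 81 (mod 799)
9^4 ≡ 81^2 = 6561 ≡ 169 (mod 799)
9^8 ≡ 169^2 = 28561 ≡ 596 (mod 799)
9^16 ≡ 596^2 = 355216 ≡ 460 (mod 799)
9^32 ≡ 460^2 = 211600 ≡ 664 (mod 799)
9^64 ≡ 664^2 = 440896 ≡ 647 (mod 799)
9^128 ≡ 647^2 = 418609 ≡ 732 (mod 799)
9^256 ≡ 732^2 = 535824 ≡ 494 (mod 799)
399 = 256 + 128 + 8 + 4 + 2 + 1 in binary powers of 2.
So 9^399 ≡ 494 · 732 · 596 · 169 · 81 · 9 ≡ 784 (mod 799).
Squaring chain: 784; never reaches −1, so base 9 is a Miller–Rabin witness that 799 is composite.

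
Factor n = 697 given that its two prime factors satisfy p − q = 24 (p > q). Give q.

Since p = q + 24, we have 697 = q(q + 24), so q² + 24q − 697 = 0.
Discriminant: 24² + 4·697 = 576 + 2788 = 3364; √3364 = 58.
q = (−24 + 58)/2 = 17, and p = q + 24 = 41.
Check: 17 · 41 = 697.

17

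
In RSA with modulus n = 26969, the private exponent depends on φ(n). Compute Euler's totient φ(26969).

26640

Factor: 26969 = 149 · 181.
φ(26969) = (149−1) · (181−1) = 148 · 180 = 26640.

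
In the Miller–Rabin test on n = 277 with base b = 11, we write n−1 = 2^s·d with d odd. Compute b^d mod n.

277 − 1 = 276 = 2^2 · 69, so d = 69.
11^1 ≡ 11 (mod 277)
11^2 ≡ 11^2 = 121 ≡ 121 (mod 277)
11^4 ≡ 121^2 = 14641 ≡ 237 (mod 277)
11^8 ≡ 237^2 = 56169 ≡ 215 (mod 277)
11^16 ≡ 215^2 = 46225 ≡ 243 (mod 277)
11^32 ≡ 243^2 = 59049 ≡ 48 (mod 277)
11^64 ≡ 48^2 = 2304 ≡ 88 (mod 277)
69 = 64 + 4 + 1 in binary powers of 2.
So 11^69 ≡ 88 · 237 · 11 ≡ 60 (mod 277).
Squaring chain: 60 → 276; reaches −1, so base 11 does not prove 277 composite.

60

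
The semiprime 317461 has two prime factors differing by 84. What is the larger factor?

Since p = q + 84, we have 317461 = q(q + 84), so q² + 84q − 317461 = 0.
Discriminant: 84² + 4·317461 = 7056 + 1269844 = 1276900; √1276900 = 1130.
q = (−84 + 1130)/2 = 523, and p = q + 84 = 607.
Check: 523 · 607 = 317461.

607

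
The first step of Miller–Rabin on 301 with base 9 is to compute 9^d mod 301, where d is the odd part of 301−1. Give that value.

301 − 1 = 300 = 2^2 · 75, so d = 75.
9^1 ≡ 9 (mod 301)
9^2 ≡ 9^2 = 81 ≡ 81 (mod 301)
9^4 ≡ 81^2 = 6561 ≡ 240 (mod 301)
9^8 ≡ 240^2 = 57600 ≡ 109 (mod 301)
9^16 ≡ 109^2 = 11881 ≡ 142 (mod 301)
9^32 ≡ 142^2 = 20164 ≡ 298 (mod 301)
9^64 ≡ 298^2 = 88804 ≡ 9 (mod 301)
75 = 64 + 8 + 2 + 1 in binary powers of 2.
So 9^75 ≡ 9 · 109 · 81 · 9 ≡ 274 (mod 301).
Squaring chain: 274 → 127; never reaches −1, so base 9 is a Miller–Rabin witness that 301 is composite.

274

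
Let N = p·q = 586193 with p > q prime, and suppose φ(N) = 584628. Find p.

947

φ(n) = (p−1)(q−1) = n − (p+q) + 1, so p + q = 586193 − 584628 + 1 = 1566.
p and q are the roots of t² − 1566t + 586193 = 0.
Discriminant: 1566² − 4·586193 = 2452356 − 2344772 = 107584; √107584 = 328.
q = (1566 − 328)/2 = 619, p = (1566 + 328)/2 = 947.
Check: 619 · 947 = 586193.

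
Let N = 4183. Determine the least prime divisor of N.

47

4183 is odd.
Digit sum 16, not divisible by 3.
Ends in 3: not divisible by 5.
7: 4183 = 7·597 + 4
11: 4183 = 11·380 + 3
13: 4183 = 13·321 + 10
17: 4183 = 17·246 + 1
19: 4183 = 19·220 + 3
23: 4183 = 23·181 + 20
29: 4183 = 29·144 + 7
31: 4183 = 31·134 + 29
37: 4183 = 37·113 + 2
41: 4183 = 41·102 + 1
43: 4183 = 43·97 + 12
47: 4183 = 47·89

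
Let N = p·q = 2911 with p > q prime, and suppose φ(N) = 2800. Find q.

φ(n) = (p−1)(q−1) = n − (p+q) + 1, so p + q = 2911 − 2800 + 1 = 112.
p and q are the roots of t² − 112t + 2911 = 0.
Discriminant: 112² − 4·2911 = 12544 − 11644 = 900; √900 = 30.
q = (112 − 30)/2 = 41, p = (112 + 30)/2 = 71.
Check: 41 · 71 = 2911.

41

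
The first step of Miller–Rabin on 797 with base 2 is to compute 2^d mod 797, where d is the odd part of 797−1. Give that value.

797 − 1 = 796 = 2^2 · 199, so d = 199.
2^1 ≡ 2 (mod 797)
2^2 ≡ 2^2 = 4 ≡ 4 (mod 797)
2^4 ≡ 4^2 = 16 ≡ 16 (mod 797)
2^8 ≡ 16^2 = 256 ≡ 256 (mod 797)
2^16 ≡ 256^2 = 65536 ≡ 182 (mod 797)
2^32 ≡ 182^2 = 33124 ≡ 447 (mod 797)
2^64 ≡ 447^2 = 199809 ≡ 559 (mod 797)
2^128 ≡ 559^2 = 312481 ≡ 57 (mod 797)
199 = 128 + 64 + 4 + 2 + 1 in binary powers of 2.
So 2^199 ≡ 57 · 559 · 16 · 4 · 2 ≡ 215 (mod 797).
Squaring chain: 215 → 796; reaches −1, so base 2 does not prove 797 composite.

215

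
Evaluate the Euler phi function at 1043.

888

Factor: 1043 = 7 · 149.
φ(1043) = (7−1) · (149−1) = 6 · 148 = 888.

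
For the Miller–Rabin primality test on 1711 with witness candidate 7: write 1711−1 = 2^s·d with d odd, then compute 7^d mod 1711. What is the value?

1711 − 1 = 1710 = 2^1 · 855, so d = 855.
7^1 ≡ 7 (mod 1711)
7^2 ≡ 7^2 = 49 ≡ 49 (mod 1711)
7^4 ≡ 49^2 = 2401 ≡ 690 (mod 1711)
7^8 ≡ 690^2 = 476100 ≡ 442 (mod 1711)
7^16 ≡ 442^2 = 195364 ≡ 310 (mod 1711)
7^32 ≡ 310^2 = 96100 ≡ 284 (mod 1711)
7^64 ≡ 284^2 = 80656 ≡ 239 (mod 1711)
7^128 ≡ 239^2 = 57121 ≡ 658 (mod 1711)
7^256 ≡ 658^2 = 432964 ≡ 81 (mod 1711)
7^512 ≡ 81^2 = 6561 ≡ 1428 (mod 1711)
855 = 512 + 256 + 64 + 16 + 4 + 2 + 1 in binary powers of 2.
So 7^855 ≡ 1428 · 81 · 239 · 310 · 690 · 49 · 7 ≡ 500 (mod 1711).
Squaring chain: 500; never reaches −1, so base 7 is a Miller–Rabin witness that 1711 is composite.

500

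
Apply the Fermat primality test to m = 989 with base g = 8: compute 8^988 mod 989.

78

8^1 ≡ 8 (mod 989)
8^2 ≡ 8^2 = 64 ≡ 64 (mod 989)
8^4 ≡ 64^2 = 4096 ≡ 140 (mod 989)
8^8 ≡ 140^2 = 19600 ≡ 809 (mod 989)
8^16 ≡ 809^2 = 654481 ≡ 752 (mod 989)
8^32 ≡ 752^2 = 565504 ≡ 785 (mod 989)
8^64 ≡ 785^2 = 616225 ≡ 78 (mod 989)
8^128 ≡ 78^2 = 6084 ≡ 150 (mod 989)
8^256 ≡ 150^2 = 22500 ≡ 742 (mod 989)
8^512 ≡ 742^2 = 550564 ≡ 680 (mod 989)
988 = 512 + 256 + 128 + 64 + 16 + 8 + 4 in binary powers of 2.
So 8^988 ≡ 680 · 742 · 150 · 78 · 752 · 809 · 140 ≡ 78 (mod 989).
Since 78 ≠ 1, base 8 is a Fermat witness: 989 is composite.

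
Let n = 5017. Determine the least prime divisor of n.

29

5017 is odd.
Digit sum 13, not divisible by 3.
Ends in 7: not divisible by 5.
7: 5017 = 7·716 + 5
11: 5017 = 11·456 + 1
13: 5017 = 13·385 + 12
17: 5017 = 17·295 + 2
19: 5017 = 19·264 + 1
23: 5017 = 23·218 + 3
29: 5017 = 29·173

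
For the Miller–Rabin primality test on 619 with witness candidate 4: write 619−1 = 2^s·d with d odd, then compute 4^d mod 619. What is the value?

619 − 1 = 618 = 2^1 · 309, so d = 309.
4^1 ≡ 4 (mod 619)
4^2 ≡ 4^2 = 16 ≡ 16 (mod 619)
4^4 ≡ 16^2 = 256 ≡ 256 (mod 619)
4^8 ≡ 256^2 = 65536 ≡ 541 (mod 619)
4^16 ≡ 541^2 = 292681 ≡ 513 (mod 619)
4^32 ≡ 513^2 = 263169 ≡ 94 (mod 619)
4^64 ≡ 94^2 = 8836 ≡ 170 (mod 619)
4^128 ≡ 170^2 = 28900 ≡ 426 (mod 619)
4^256 ≡ 426^2 = 181476 ≡ 109 (mod 619)
309 = 256 + 32 + 16 + 4 + 1 in binary powers of 2.
So 4^309 ≡ 109 · 94 · 513 · 256 · 4 ≡ 1 (mod 619).
Since 4^d ≡ 1 (mod 619), base 4 does not prove 619 composite.

1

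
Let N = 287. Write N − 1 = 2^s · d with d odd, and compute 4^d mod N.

23

287 − 1 = 286 = 2^1 · 143, so d = 143.
4^1 ≡ 4 (mod 287)
4^2 ≡ 4^2 = 16 ≡ 16 (mod 287)
4^4 ≡ 16^2 = 256 ≡ 256 (mod 287)
4^8 ≡ 256^2 = 65536 ≡ 100 (mod 287)
4^16 ≡ 100^2 = 10000 ≡ 242 (mod 287)
4^32 ≡ 242^2 = 58564 ≡ 16 (mod 287)
4^64 ≡ 16^2 = 256 ≡ 256 (mod 287)
4^128 ≡ 256^2 = 65536 ≡ 100 (mod 287)
143 = 128 + 8 + 4 + 2 + 1 in binary powers of 2.
So 4^143 ≡ 100 · 100 · 256 · 16 · 4 ≡ 23 (mod 287).
Squaring chain: 23; never reaches −1, so base 4 is a Miller–Rabin witness that 287 is composite.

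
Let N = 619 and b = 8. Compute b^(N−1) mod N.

1

8^1 ≡ 8 (mod 619)
8^2 ≡ 8^2 = 64 ≡ 64 (mod 619)
8^4 ≡ 64^2 = 4096 ≡ 382 (mod 619)
8^8 ≡ 382^2 = 145924 ≡ 459 (mod 619)
8^16 ≡ 459^2 = 210681 ≡ 221 (mod 619)
8^32 ≡ 221^2 = 48841 ≡ 559 (mod 619)
8^64 ≡ 559^2 = 312481 ≡ 505 (mod 619)
8^128 ≡ 505^2 = 255025 ≡ 616 (mod 619)
8^256 ≡ 616^2 = 379456 ≡ 9 (mod 619)
8^512 ≡ 9^2 = 81 ≡ 81 (mod 619)
618 = 512 + 64 + 32 + 8 + 2 in binary powers of 2.
So 8^618 ≡ 81 · 505 · 559 · 459 · 64 ≡ 1 (mod 619).
Since the result is 1, base 8 gives no evidence that 619 is composite.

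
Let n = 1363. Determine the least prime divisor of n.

29

1363 is odd.
Digit sum 13, not divisible by 3.
Ends in 3: not divisible by 5.
7: 1363 = 7·194 + 5
11: 1363 = 11·123 + 10
13: 1363 = 13·104 + 11
17: 1363 = 17·80 + 3
19: 1363 = 19·71 + 14
23: 1363 = 23·59 + 6
29: 1363 = 29·47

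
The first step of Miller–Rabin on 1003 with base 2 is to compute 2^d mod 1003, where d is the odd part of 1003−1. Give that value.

865

1003 − 1 = 1002 = 2^1 · 501, so d = 501.
2^1 ≡ 2 (mod 1003)
2^2 ≡ 2^2 = 4 ≡ 4 (mod 1003)
2^4 ≡ 4^2 = 16 ≡ 16 (mod 1003)
2^8 ≡ 16^2 = 256 ≡ 256 (mod 1003)
2^16 ≡ 256^2 = 65536 ≡ 341 (mod 1003)
2^32 ≡ 341^2 = 116281 ≡ 936 (mod 1003)
2^64 ≡ 936^2 = 876096 ≡ 477 (mod 1003)
2^128 ≡ 477^2 = 227529 ≡ 851 (mod 1003)
2^256 ≡ 851^2 = 724201 ≡ 35 (mod 1003)
501 = 256 + 128 + 64 + 32 + 16 + 4 + 1 in binary powers of 2.
So 2^501 ≡ 35 · 851 · 477 · 936 · 341 · 16 · 2 ≡ 865 (mod 1003).
Squaring chain: 865; never reaches −1, so base 2 is a Miller–Rabin witness that 1003 is composite.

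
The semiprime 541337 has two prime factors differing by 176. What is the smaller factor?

653

Since p = q + 176, we have 541337 = q(q + 176), so q² + 176q − 541337 = 0.
Discriminant: 176² + 4·541337 = 30976 + 2165348 = 2196324; √2196324 = 1482.
q = (−176 + 1482)/2 = 653, and p = q + 176 = 829.
Check: 653 · 829 = 541337.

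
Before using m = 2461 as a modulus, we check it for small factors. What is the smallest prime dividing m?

2461 is odd.
Digit sum 13, not divisible by 3.
Ends in 1: not divisible by 5.
7: 2461 = 7·351 + 4
11: 2461 = 11·223 + 8
13: 2461 = 13·189 + 4
17: 2461 = 17·144 + 13
19: 2461 = 19·129 + 10
23: 2461 = 23·107

23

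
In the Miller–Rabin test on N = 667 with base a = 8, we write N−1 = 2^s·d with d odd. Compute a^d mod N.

374

667 − 1 = 666 = 2^1 · 333, so d = 333.
8^1 ≡ 8 (mod 667)
8^2 ≡ 8^2 = 64 ≡ 64 (mod 667)
8^4 ≡ 64^2 = 4096 ≡ 94 (mod 667)
8^8 ≡ 94^2 = 8836 ≡ 165 (mod 667)
8^16 ≡ 165^2 = 27225 ≡ 545 (mod 667)
8^32 ≡ 545^2 = 297025 ≡ 210 (mod 667)
8^64 ≡ 210^2 = 44100 ≡ 78 (mod 667)
8^128 ≡ 78^2 = 6084 ≡ 81 (mod 667)
8^256 ≡ 81^2 = 6561 ≡ 558 (mod 667)
333 = 256 + 64 + 8 + 4 + 1 in binary powers of 2.
So 8^333 ≡ 558 · 78 · 165 · 94 · 8 ≡ 374 (mod 667).
Squaring chain: 374; never reaches −1, so base 8 is a Miller–Rabin witness that 667 is composite.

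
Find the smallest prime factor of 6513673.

6513673 is odd.
Digit sum 31, not divisible by 3.
Ends in 3: not divisible by 5.
7: 6513673 = 7·930524 + 5
11: 6513673 = 11·592152 + 1
13: 6513673 = 13·501051 + 10
17: 6513673 = 17·383157 + 4
19: 6513673 = 19·342824 + 17
23: 6513673 = 23·283203 + 4
29: 6513673 = 29·224609 + 12
31: 6513673 = 31·210118 + 15
37: 6513673 = 37·176045 + 8
41: 6513673 = 41·158870 + 3
43: 6513673 = 43·151480 + 33
47: 6513673 = 47·138588 + 37
53: 6513673 = 53·122899 + 26
59: 6513673 = 59·110401 + 14
61: 6513673 = 61·106781 + 32
67: 6513673 = 67·97219

67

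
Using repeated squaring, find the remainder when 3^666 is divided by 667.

660

3^1 ≡ 3 (mod 667)
3^2 ≡ 3^2 = 9 ≡ 9 (mod 667)
3^4 ≡ 9^2 = 81 ≡ 81 (mod 667)
3^8 ≡ 81^2 = 6561 ≡ 558 (mod 667)
3^16 ≡ 558^2 = 311364 ≡ 542 (mod 667)
3^32 ≡ 542^2 = 293764 ≡ 284 (mod 667)
3^64 ≡ 284^2 = 80656 ≡ 616 (mod 667)
3^128 ≡ 616^2 = 379456 ≡ 600 (mod 667)
3^256 ≡ 600^2 = 360000 ≡ 487 (mod 667)
3^512 ≡ 487^2 = 237169 ≡ 384 (mod 667)
666 = 512 + 128 + 16 + 8 + 2 in binary powers of 2.
So 3^666 ≡ 384 · 600 · 542 · 558 · 9 ≡ 660 (mod 667).
Since 660 ≠ 1, base 3 is a Fermat witness: 667 is composite.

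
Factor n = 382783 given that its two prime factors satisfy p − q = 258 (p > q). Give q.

503

Since p = q + 258, we have 382783 = q(q + 258), so q² + 258q − 382783 = 0.
Discriminant: 258² + 4·382783 = 66564 + 1531132 = 1597696; √1597696 = 1264.
q = (−258 + 1264)/2 = 503, and p = q + 258 = 761.
Check: 503 · 761 = 382783.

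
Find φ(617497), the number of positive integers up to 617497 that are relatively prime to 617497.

587664

Factor: 617497 = 29 · 107 · 199.
φ(617497) = (29−1) · (107−1) · (199−1) = 28 · 106 · 198 = 587664.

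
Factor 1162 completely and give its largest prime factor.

83

1162 = 2 · 581
581 = 7 · 83
83 is prime.
So 1162 = 2 · 7 · 83; the largest prime factor is 83.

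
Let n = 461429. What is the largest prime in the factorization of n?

461429 = 67 · 6887
6887 = 71 · 97
97 is prime.
So 461429 = 67 · 71 · 97; the largest prime factor is 97.

97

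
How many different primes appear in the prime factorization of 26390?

26390 = 2 · 13195
13195 = 5 · 2639
2639 = 7 · 377
377 = 13 · 29
26390 = 2 · 5 · 7 · 13 · 29, which has 5 distinct prime factors.

5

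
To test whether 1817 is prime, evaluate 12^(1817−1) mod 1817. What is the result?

12^1 ≡ 12 (mod 1817)
12^2 ≡ 12^2 = 144 ≡ 144 (mod 1817)
12^4 ≡ 144^2 = 20736 ≡ 749 (mod 1817)
12^8 ≡ 749^2 = 561001 ≡ 1365 (mod 1817)
12^16 ≡ 1365^2 = 1863225 ≡ 800 (mod 1817)
12^32 ≡ 800^2 = 640000 ≡ 416 (mod 1817)
12^64 ≡ 416^2 = 173056 ≡ 441 (mod 1817)
12^128 ≡ 441^2 = 194481 ≡ 62 (mod 1817)
12^256 ≡ 62^2 = 3844 ≡ 210 (mod 1817)
12^512 ≡ 210^2 = 44100 ≡ 492 (mod 1817)
12^1024 ≡ 492^2 = 242064 ≡ 403 (mod 1817)
1816 = 1024 + 512 + 256 + 16 + 8 in binary powers of 2.
So 12^1816 ≡ 403 · 492 · 210 · 800 · 1365 ≡ 1553 (mod 1817).
Since 1553 ≠ 1, base 12 is a Fermat witness: 1817 is composite.

1553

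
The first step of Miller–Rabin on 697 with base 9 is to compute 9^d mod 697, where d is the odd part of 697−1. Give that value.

155

697 − 1 = 696 = 2^3 · 87, so d = 87.
9^1 ≡ 9 (mod 697)
9^2 ≡ 9^2 = 81 ≡ 81 (mod 697)
9^4 ≡ 81^2 = 6561 ≡ 288 (mod 697)
9^8 ≡ 288^2 = 82944 ≡ 1 (mod 697)
9^16 ≡ 1^2 = 1 ≡ 1 (mod 697)
9^32 ≡ 1^2 = 1 ≡ 1 (mod 697)
9^64 ≡ 1^2 = 1 ≡ 1 (mod 697)
87 = 64 + 16 + 4 + 2 + 1 in binary powers of 2.
So 9^87 ≡ 1 · 1 · 288 · 81 · 9 ≡ 155 (mod 697).
Squaring chain: 155 → 327 → 288; never reaches −1, so base 9 is a Miller–Rabin witness that 697 is composite.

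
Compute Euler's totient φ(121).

Factor: 121 = 11^2.
φ(121) = 11^1·(11−1) = 110.

110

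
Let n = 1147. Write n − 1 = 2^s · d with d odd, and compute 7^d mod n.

1025

1147 − 1 = 1146 = 2^1 · 573, so d = 573.
7^1 ≡ 7 (mod 1147)
7^2 ≡ 7^2 = 49 ≡ 49 (mod 1147)
7^4 ≡ 49^2 = 2401 ≡ 107 (mod 1147)
7^8 ≡ 107^2 = 11449 ≡ 1126 (mod 1147)
7^16 ≡ 1126^2 = 1267876 ≡ 441 (mod 1147)
7^32 ≡ 441^2 = 194481 ≡ 638 (mod 1147)
7^64 ≡ 638^2 = 407044 ≡ 1006 (mod 1147)
7^128 ≡ 1006^2 = 1012036 ≡ 382 (mod 1147)
7^256 ≡ 382^2 = 145924 ≡ 255 (mod 1147)
7^512 ≡ 255^2 = 65025 ≡ 793 (mod 1147)
573 = 512 + 32 + 16 + 8 + 4 + 1 in binary powers of 2.
So 7^573 ≡ 793 · 638 · 441 · 1126 · 107 · 7 ≡ 1025 (mod 1147).
Squaring chain: 1025; never reaches −1, so base 7 is a Miller–Rabin witness that 1147 is composite.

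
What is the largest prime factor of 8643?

67

8643 = 3 · 2881
2881 = 43 · 67
67 is prime.
So 8643 = 3 · 43 · 67; the largest prime factor is 67.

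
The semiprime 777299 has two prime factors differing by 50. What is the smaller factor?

Since p = q + 50, we have 777299 = q(q + 50), so q² + 50q − 777299 = 0.
Discriminant: 50² + 4·777299 = 2500 + 3109196 = 3111696; √3111696 = 1764.
q = (−50 + 1764)/2 = 857, and p = q + 50 = 907.
Check: 857 · 907 = 777299.

857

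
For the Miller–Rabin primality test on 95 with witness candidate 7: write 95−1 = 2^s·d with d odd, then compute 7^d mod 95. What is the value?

68

95 − 1 = 94 = 2^1 · 47, so d = 47.
7^1 ≡ 7 (mod 95)
7^2 ≡ 7^2 = 49 ≡ 49 (mod 95)
7^4 ≡ 49^2 = 2401 ≡ 26 (mod 95)
7^8 ≡ 26^2 = 676 ≡ 11 (mod 95)
7^16 ≡ 11^2 = 121 ≡ 26 (mod 95)
7^32 ≡ 26^2 = 676 ≡ 11 (mod 95)
47 = 32 + 8 + 4 + 2 + 1 in binary powers of 2.
So 7^47 ≡ 11 · 11 · 26 · 49 · 7 ≡ 68 (mod 95).
Squaring chain: 68; never reaches −1, so base 7 is a Miller–Rabin witness that 95 is composite.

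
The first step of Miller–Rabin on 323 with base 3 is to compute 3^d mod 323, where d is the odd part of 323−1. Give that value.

241

323 − 1 = 322 = 2^1 · 161, so d = 161.
3^1 ≡ 3 (mod 323)
3^2 ≡ 3^2 = 9 ≡ 9 (mod 323)
3^4 ≡ 9^2 = 81 ≡ 81 (mod 323)
3^8 ≡ 81^2 = 6561 ≡ 101 (mod 323)
3^16 ≡ 101^2 = 10201 ≡ 188 (mod 323)
3^32 ≡ 188^2 = 35344 ≡ 137 (mod 323)
3^64 ≡ 137^2 = 18769 ≡ 35 (mod 323)
3^128 ≡ 35^2 = 1225 ≡ 256 (mod 323)
161 = 128 + 32 + 1 in binary powers of 2.
So 3^161 ≡ 256 · 137 · 3 ≡ 241 (mod 323).
Squaring chain: 241; never reaches −1, so base 3 is a Miller–Rabin witness that 323 is composite.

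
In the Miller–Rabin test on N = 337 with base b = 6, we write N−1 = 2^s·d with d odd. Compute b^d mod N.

252

337 − 1 = 336 = 2^4 · 21, so d = 21.
6^1 ≡ 6 (mod 337)
6^2 ≡ 6^2 = 36 ≡ 36 (mod 337)
6^4 ≡ 36^2 = 1296 ≡ 285 (mod 337)
6^8 ≡ 285^2 = 81225 ≡ 8 (mod 337)
6^16 ≡ 8^2 = 64 ≡ 64 (mod 337)
21 = 16 + 4 + 1 in binary powers of 2.
So 6^21 ≡ 64 · 285 · 6 ≡ 252 (mod 337).
Squaring chain: 252 → 148 → 336 → 1; reaches −1, so base 6 does not prove 337 composite.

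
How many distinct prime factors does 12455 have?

12455 = 5 · 2491
2491 = 47 · 53
12455 = 5 · 47 · 53, which has 3 distinct prime factors.

3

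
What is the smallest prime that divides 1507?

11

1507 is odd.
Digit sum 13, not divisible by 3.
Ends in 7: not divisible by 5.
7: 1507 = 7·215 + 2
11: 1507 = 11·137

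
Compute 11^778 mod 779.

144

11^1 ≡ 11 (mod 779)
11^2 ≡ 11^2 = 121 ≡ 121 (mod 779)
11^4 ≡ 121^2 = 14641 ≡ 619 (mod 779)
11^8 ≡ 619^2 = 383161 ≡ 672 (mod 779)
11^16 ≡ 672^2 = 451584 ≡ 543 (mod 779)
11^32 ≡ 543^2 = 294849 ≡ 387 (mod 779)
11^64 ≡ 387^2 = 149769 ≡ 201 (mod 779)
11^128 ≡ 201^2 = 40401 ≡ 672 (mod 779)
11^256 ≡ 672^2 = 451584 ≡ 543 (mod 779)
11^512 ≡ 543^2 = 294849 ≡ 387 (mod 779)
778 = 512 + 256 + 8 + 2 in binary powers of 2.
So 11^778 ≡ 387 · 543 · 672 · 121 ≡ 144 (mod 779).
Since 144 ≠ 1, base 11 is a Fermat witness: 779 is composite.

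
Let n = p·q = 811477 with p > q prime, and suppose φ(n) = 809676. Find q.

883

φ(n) = (p−1)(q−1) = n − (p+q) + 1, so p + q = 811477 − 809676 + 1 = 1802.
p and q are the roots of t² − 1802t + 811477 = 0.
Discriminant: 1802² − 4·811477 = 3247204 − 3245908 = 1296; √1296 = 36.
q = (1802 − 36)/2 = 883, p = (1802 + 36)/2 = 919.
Check: 883 · 919 = 811477.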